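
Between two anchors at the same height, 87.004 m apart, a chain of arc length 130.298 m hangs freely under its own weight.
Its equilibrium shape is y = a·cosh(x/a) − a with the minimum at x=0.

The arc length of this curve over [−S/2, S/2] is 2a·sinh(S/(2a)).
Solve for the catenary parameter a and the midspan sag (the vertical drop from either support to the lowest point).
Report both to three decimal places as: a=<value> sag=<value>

seed: a₀ = √(S³/(24(L−S))) = √(87.004³/(24·43.294)) = 25.176152
iter 1: u=1.727905  f(a)=+6.942e+00  f'(a)=-4.582e+00  a ← 25.176152 − (+6.942e+00/-4.582e+00) = 26.691260
iter 2: u=1.629822  f(a)=+6.760e-01  f'(a)=-3.729e+00  a ← 26.691260 − (+6.760e-01/-3.729e+00) = 26.872540
iter 3: u=1.618827  f(a)=+7.939e-03  f'(a)=-3.642e+00  a ← 26.872540 − (+7.939e-03/-3.642e+00) = 26.874719
iter 4: u=1.618696  f(a)=+1.123e-06  f'(a)=-3.641e+00  a ← 26.874719 − (+1.123e-06/-3.641e+00) = 26.874719
iter 5: u=1.618696  f(a)=+5.684e-14  f'(a)=-3.641e+00  a ← 26.874719 − (+5.684e-14/-3.641e+00) = 26.874719
converged: |Δa| < 1e-12 after 5 iterations
sag = a·(cosh(S/(2a)) − 1) = 26.874719·(cosh(1.618696) − 1) = 43.599693
T_max/T_min = cosh(S/(2a)) = 2.622331

a=26.875 sag=43.600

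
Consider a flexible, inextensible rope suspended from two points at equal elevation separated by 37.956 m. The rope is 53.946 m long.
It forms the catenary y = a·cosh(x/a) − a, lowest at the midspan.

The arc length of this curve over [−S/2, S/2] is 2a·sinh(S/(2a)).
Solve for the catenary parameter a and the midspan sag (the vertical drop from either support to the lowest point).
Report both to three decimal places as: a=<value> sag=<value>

a=12.628 sag=17.155

seed: a₀ = √(S³/(24(L−S))) = √(37.956³/(24·15.990)) = 11.936879
iter 1: u=1.589863  f(a)=+2.147e+00  f'(a)=-3.420e+00  a ← 11.936879 − (+2.147e+00/-3.420e+00) = 12.564550
iter 2: u=1.510440  f(a)=+1.810e-01  f'(a)=-2.866e+00  a ← 12.564550 − (+1.810e-01/-2.866e+00) = 12.627690
iter 3: u=1.502888  f(a)=+1.547e-03  f'(a)=-2.817e+00  a ← 12.627690 − (+1.547e-03/-2.817e+00) = 12.628239
iter 4: u=1.502822  f(a)=+1.152e-07  f'(a)=-2.817e+00  a ← 12.628239 − (+1.152e-07/-2.817e+00) = 12.628239
iter 5: u=1.502822  f(a)=-7.105e-15  f'(a)=-2.817e+00  a ← 12.628239 − (-7.105e-15/-2.817e+00) = 12.628239
converged: |Δa| < 1e-12 after 5 iterations
sag = a·(cosh(S/(2a)) − 1) = 12.628239·(cosh(1.502822) − 1) = 17.154560
T_max/T_min = cosh(S/(2a)) = 2.358429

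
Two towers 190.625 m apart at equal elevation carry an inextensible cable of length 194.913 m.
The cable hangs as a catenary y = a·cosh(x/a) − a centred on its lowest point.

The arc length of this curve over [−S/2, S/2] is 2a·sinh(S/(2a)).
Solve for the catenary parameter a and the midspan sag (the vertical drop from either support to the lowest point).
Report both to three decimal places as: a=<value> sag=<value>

seed: a₀ = √(S³/(24(L−S))) = √(190.625³/(24·4.288)) = 259.439905
iter 1: u=0.367378  f(a)=+2.903e-02  f'(a)=-3.350e-02  a ← 259.439905 − (+2.903e-02/-3.350e-02) = 260.306365
iter 2: u=0.366155  f(a)=+1.461e-04  f'(a)=-3.317e-02  a ← 260.306365 − (+1.461e-04/-3.317e-02) = 260.310769
iter 3: u=0.366149  f(a)=+3.740e-09  f'(a)=-3.317e-02  a ← 260.310769 − (+3.740e-09/-3.317e-02) = 260.310769
iter 4: u=0.366149  f(a)=-2.842e-14  f'(a)=-3.317e-02  a ← 260.310769 − (-2.842e-14/-3.317e-02) = 260.310769
converged: |Δa| < 1e-12 after 4 iterations
sag = a·(cosh(S/(2a)) − 1) = 260.310769·(cosh(0.366149) − 1) = 17.645101
T_max/T_min = cosh(S/(2a)) = 1.067785

a=260.311 sag=17.645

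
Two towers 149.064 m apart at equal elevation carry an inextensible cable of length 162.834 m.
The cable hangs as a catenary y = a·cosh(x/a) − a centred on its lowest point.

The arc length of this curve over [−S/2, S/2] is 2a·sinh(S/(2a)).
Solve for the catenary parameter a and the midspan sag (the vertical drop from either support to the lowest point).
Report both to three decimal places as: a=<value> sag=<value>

a=101.471 sag=28.626

seed: a₀ = √(S³/(24(L−S))) = √(149.064³/(24·13.770)) = 100.112099
iter 1: u=0.744485  f(a)=+3.867e-01  f'(a)=-2.906e-01  a ← 100.112099 − (+3.867e-01/-2.906e-01) = 101.442531
iter 2: u=0.734721  f(a)=+7.843e-03  f'(a)=-2.790e-01  a ← 101.442531 − (+7.843e-03/-2.790e-01) = 101.470647
iter 3: u=0.734518  f(a)=+3.375e-06  f'(a)=-2.787e-01  a ← 101.470647 − (+3.375e-06/-2.787e-01) = 101.470659
iter 4: u=0.734518  f(a)=+6.537e-13  f'(a)=-2.787e-01  a ← 101.470659 − (+6.537e-13/-2.787e-01) = 101.470659
converged: |Δa| < 1e-12 after 4 iterations
sag = a·(cosh(S/(2a)) − 1) = 101.470659·(cosh(0.734518) − 1) = 28.625546
T_max/T_min = cosh(S/(2a)) = 1.282107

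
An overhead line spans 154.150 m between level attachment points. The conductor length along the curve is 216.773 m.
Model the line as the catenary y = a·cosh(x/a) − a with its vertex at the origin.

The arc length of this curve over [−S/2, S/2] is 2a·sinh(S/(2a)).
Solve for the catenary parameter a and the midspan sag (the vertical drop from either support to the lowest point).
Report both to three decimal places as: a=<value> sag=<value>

a=52.133 sag=68.140

seed: a₀ = √(S³/(24(L−S))) = √(154.150³/(24·62.623)) = 49.367682
iter 1: u=1.561244  f(a)=+8.090e+00  f'(a)=-3.212e+00  a ← 49.367682 − (+8.090e+00/-3.212e+00) = 51.886699
iter 2: u=1.485448  f(a)=+6.605e-01  f'(a)=-2.707e+00  a ← 51.886699 − (+6.605e-01/-2.707e+00) = 52.130693
iter 3: u=1.478496  f(a)=+5.266e-03  f'(a)=-2.664e+00  a ← 52.130693 − (+5.266e-03/-2.664e+00) = 52.132670
iter 4: u=1.478440  f(a)=+3.407e-07  f'(a)=-2.664e+00  a ← 52.132670 − (+3.407e-07/-2.664e+00) = 52.132670
iter 5: u=1.478440  f(a)=+0.000e+00  f'(a)=-2.664e+00  a ← 52.132670 − (+0.000e+00/-2.664e+00) = 52.132670
converged: |Δa| < 1e-12 after 5 iterations
sag = a·(cosh(S/(2a)) − 1) = 52.132670·(cosh(1.478440) − 1) = 68.139724
T_max/T_min = cosh(S/(2a)) = 2.307045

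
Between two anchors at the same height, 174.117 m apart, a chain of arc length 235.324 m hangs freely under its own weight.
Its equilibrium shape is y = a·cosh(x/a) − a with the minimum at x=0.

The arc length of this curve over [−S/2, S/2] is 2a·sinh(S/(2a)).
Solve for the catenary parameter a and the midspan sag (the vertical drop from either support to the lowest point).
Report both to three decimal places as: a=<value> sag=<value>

a=62.881 sag=70.530

seed: a₀ = √(S³/(24(L−S))) = √(174.117³/(24·61.207)) = 59.945363
iter 1: u=1.452297  f(a)=+6.789e+00  f'(a)=-2.507e+00  a ← 59.945363 − (+6.789e+00/-2.507e+00) = 62.653719
iter 2: u=1.389518  f(a)=+4.872e-01  f'(a)=-2.159e+00  a ← 62.653719 − (+4.872e-01/-2.159e+00) = 62.879416
iter 3: u=1.384531  f(a)=+2.938e-03  f'(a)=-2.133e+00  a ← 62.879416 − (+2.938e-03/-2.133e+00) = 62.880793
iter 4: u=1.384501  f(a)=+1.083e-07  f'(a)=-2.132e+00  a ← 62.880793 − (+1.083e-07/-2.132e+00) = 62.880793
iter 5: u=1.384501  f(a)=+0.000e+00  f'(a)=-2.132e+00  a ← 62.880793 − (+0.000e+00/-2.132e+00) = 62.880793
converged: |Δa| < 1e-12 after 5 iterations
sag = a·(cosh(S/(2a)) − 1) = 62.880793·(cosh(1.384501) − 1) = 70.529628
T_max/T_min = cosh(S/(2a)) = 2.121640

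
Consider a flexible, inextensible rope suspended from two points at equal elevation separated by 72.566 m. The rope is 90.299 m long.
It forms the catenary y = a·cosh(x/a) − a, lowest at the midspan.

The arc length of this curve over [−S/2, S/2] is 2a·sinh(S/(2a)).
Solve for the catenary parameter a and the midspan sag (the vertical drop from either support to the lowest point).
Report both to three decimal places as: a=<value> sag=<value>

a=31.006 sag=23.765

seed: a₀ = √(S³/(24(L−S))) = √(72.566³/(24·17.733)) = 29.964225
iter 1: u=1.210877  f(a)=+1.346e+00  f'(a)=-1.366e+00  a ← 29.964225 − (+1.346e+00/-1.366e+00) = 30.949482
iter 2: u=1.172330  f(a)=+6.926e-02  f'(a)=-1.229e+00  a ← 30.949482 − (+6.926e-02/-1.229e+00) = 31.005825
iter 3: u=1.170199  f(a)=+2.053e-04  f'(a)=-1.222e+00  a ← 31.005825 − (+2.053e-04/-1.222e+00) = 31.005993
iter 4: u=1.170193  f(a)=+1.815e-09  f'(a)=-1.222e+00  a ← 31.005993 − (+1.815e-09/-1.222e+00) = 31.005993
iter 5: u=1.170193  f(a)=+1.421e-14  f'(a)=-1.222e+00  a ← 31.005993 − (+1.421e-14/-1.222e+00) = 31.005993
converged: |Δa| < 1e-12 after 5 iterations
sag = a·(cosh(S/(2a)) − 1) = 31.005993·(cosh(1.170193) − 1) = 23.764884
T_max/T_min = cosh(S/(2a)) = 1.766461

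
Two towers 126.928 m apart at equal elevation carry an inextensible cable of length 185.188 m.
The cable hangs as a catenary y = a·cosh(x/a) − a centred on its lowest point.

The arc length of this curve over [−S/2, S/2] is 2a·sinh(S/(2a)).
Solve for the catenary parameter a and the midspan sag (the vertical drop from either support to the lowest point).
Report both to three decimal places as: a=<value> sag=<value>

a=40.639 sag=60.481

seed: a₀ = √(S³/(24(L−S))) = √(126.928³/(24·58.260)) = 38.242414
iter 1: u=1.659519  f(a)=+8.569e+00  f'(a)=-3.973e+00  a ← 38.242414 − (+8.569e+00/-3.973e+00) = 40.399316
iter 2: u=1.570918  f(a)=+7.784e-01  f'(a)=-3.281e+00  a ← 40.399316 − (+7.784e-01/-3.281e+00) = 40.636556
iter 3: u=1.561747  f(a)=+7.841e-03  f'(a)=-3.215e+00  a ← 40.636556 − (+7.841e-03/-3.215e+00) = 40.638995
iter 4: u=1.561653  f(a)=+8.132e-07  f'(a)=-3.215e+00  a ← 40.638995 − (+8.132e-07/-3.215e+00) = 40.638995
iter 5: u=1.561653  f(a)=+2.842e-14  f'(a)=-3.215e+00  a ← 40.638995 − (+2.842e-14/-3.215e+00) = 40.638995
converged: |Δa| < 1e-12 after 5 iterations
sag = a·(cosh(S/(2a)) − 1) = 40.638995·(cosh(1.561653) − 1) = 60.480621
T_max/T_min = cosh(S/(2a)) = 2.488241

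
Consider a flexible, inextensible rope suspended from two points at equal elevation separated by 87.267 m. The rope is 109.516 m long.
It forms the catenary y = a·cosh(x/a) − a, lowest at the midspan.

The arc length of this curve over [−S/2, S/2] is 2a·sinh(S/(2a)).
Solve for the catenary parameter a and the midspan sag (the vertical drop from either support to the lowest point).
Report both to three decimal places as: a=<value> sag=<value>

a=36.556 sag=29.283

seed: a₀ = √(S³/(24(L−S))) = √(87.267³/(24·22.249)) = 35.278832
iter 1: u=1.236818  f(a)=+1.765e+00  f'(a)=-1.465e+00  a ← 35.278832 − (+1.765e+00/-1.465e+00) = 36.483551
iter 2: u=1.195977  f(a)=+9.444e-02  f'(a)=-1.312e+00  a ← 36.483551 − (+9.444e-02/-1.312e+00) = 36.555527
iter 3: u=1.193623  f(a)=+3.042e-04  f'(a)=-1.304e+00  a ← 36.555527 − (+3.042e-04/-1.304e+00) = 36.555760
iter 4: u=1.193615  f(a)=+3.179e-09  f'(a)=-1.304e+00  a ← 36.555760 − (+3.179e-09/-1.304e+00) = 36.555760
iter 5: u=1.193615  f(a)=+1.421e-14  f'(a)=-1.304e+00  a ← 36.555760 − (+1.421e-14/-1.304e+00) = 36.555760
converged: |Δa| < 1e-12 after 5 iterations
sag = a·(cosh(S/(2a)) − 1) = 36.555760·(cosh(1.193615) − 1) = 29.283150
T_max/T_min = cosh(S/(2a)) = 1.801054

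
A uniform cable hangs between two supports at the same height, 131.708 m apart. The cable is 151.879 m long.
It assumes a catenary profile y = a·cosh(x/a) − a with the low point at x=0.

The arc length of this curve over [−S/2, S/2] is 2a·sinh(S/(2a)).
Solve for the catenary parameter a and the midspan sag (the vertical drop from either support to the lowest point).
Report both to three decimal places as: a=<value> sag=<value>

a=70.224 sag=33.208

seed: a₀ = √(S³/(24(L−S))) = √(131.708³/(24·20.171)) = 68.698760
iter 1: u=0.958591  f(a)=+9.473e-01  f'(a)=-6.430e-01  a ← 68.698760 − (+9.473e-01/-6.430e-01) = 70.172012
iter 2: u=0.938465  f(a)=+3.133e-02  f'(a)=-6.011e-01  a ← 70.172012 − (+3.133e-02/-6.011e-01) = 70.224133
iter 3: u=0.937769  f(a)=+3.687e-05  f'(a)=-5.997e-01  a ← 70.224133 − (+3.687e-05/-5.997e-01) = 70.224195
iter 4: u=0.937768  f(a)=+5.116e-11  f'(a)=-5.997e-01  a ← 70.224195 − (+5.116e-11/-5.997e-01) = 70.224195
iter 5: u=0.937768  f(a)=+2.842e-14  f'(a)=-5.997e-01  a ← 70.224195 − (+2.842e-14/-5.997e-01) = 70.224195
converged: |Δa| < 1e-12 after 5 iterations
sag = a·(cosh(S/(2a)) − 1) = 70.224195·(cosh(0.937768) − 1) = 33.208127
T_max/T_min = cosh(S/(2a)) = 1.472887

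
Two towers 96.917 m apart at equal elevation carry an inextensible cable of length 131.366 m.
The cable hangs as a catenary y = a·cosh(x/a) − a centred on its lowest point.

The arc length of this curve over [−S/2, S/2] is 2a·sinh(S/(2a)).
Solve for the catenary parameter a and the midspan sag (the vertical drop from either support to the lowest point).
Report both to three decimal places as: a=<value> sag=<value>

a=34.824 sag=39.520

seed: a₀ = √(S³/(24(L−S))) = √(96.917³/(24·34.449)) = 33.182264
iter 1: u=1.460374  f(a)=+3.866e+00  f'(a)=-2.554e+00  a ← 33.182264 − (+3.866e+00/-2.554e+00) = 34.695662
iter 2: u=1.396673  f(a)=+2.802e-01  f'(a)=-2.196e+00  a ← 34.695662 − (+2.802e-01/-2.196e+00) = 34.823240
iter 3: u=1.391556  f(a)=+1.726e-03  f'(a)=-2.169e+00  a ← 34.823240 − (+1.726e-03/-2.169e+00) = 34.824036
iter 4: u=1.391525  f(a)=+6.643e-08  f'(a)=-2.169e+00  a ← 34.824036 − (+6.643e-08/-2.169e+00) = 34.824036
iter 5: u=1.391525  f(a)=+2.842e-14  f'(a)=-2.169e+00  a ← 34.824036 − (+2.842e-14/-2.169e+00) = 34.824036
converged: |Δa| < 1e-12 after 5 iterations
sag = a·(cosh(S/(2a)) − 1) = 34.824036·(cosh(1.391525) − 1) = 39.519558
T_max/T_min = cosh(S/(2a)) = 2.134836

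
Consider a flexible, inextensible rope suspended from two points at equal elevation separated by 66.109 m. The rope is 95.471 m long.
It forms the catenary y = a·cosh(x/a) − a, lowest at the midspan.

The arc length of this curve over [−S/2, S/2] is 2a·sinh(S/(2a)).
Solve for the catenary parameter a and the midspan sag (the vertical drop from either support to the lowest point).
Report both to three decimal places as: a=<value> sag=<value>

a=21.480 sag=30.866

seed: a₀ = √(S³/(24(L−S))) = √(66.109³/(24·29.362)) = 20.248481
iter 1: u=1.632443  f(a)=+4.170e+00  f'(a)=-3.750e+00  a ← 20.248481 − (+4.170e+00/-3.750e+00) = 21.360370
iter 2: u=1.547469  f(a)=+3.681e-01  f'(a)=-3.115e+00  a ← 21.360370 − (+3.681e-01/-3.115e+00) = 21.478548
iter 3: u=1.538954  f(a)=+3.482e-03  f'(a)=-3.056e+00  a ← 21.478548 − (+3.482e-03/-3.056e+00) = 21.479688
iter 4: u=1.538872  f(a)=+3.181e-07  f'(a)=-3.056e+00  a ← 21.479688 − (+3.181e-07/-3.056e+00) = 21.479688
iter 5: u=1.538872  f(a)=+1.421e-14  f'(a)=-3.056e+00  a ← 21.479688 − (+1.421e-14/-3.056e+00) = 21.479688
converged: |Δa| < 1e-12 after 5 iterations
sag = a·(cosh(S/(2a)) − 1) = 21.479688·(cosh(1.538872) − 1) = 30.865846
T_max/T_min = cosh(S/(2a)) = 2.436978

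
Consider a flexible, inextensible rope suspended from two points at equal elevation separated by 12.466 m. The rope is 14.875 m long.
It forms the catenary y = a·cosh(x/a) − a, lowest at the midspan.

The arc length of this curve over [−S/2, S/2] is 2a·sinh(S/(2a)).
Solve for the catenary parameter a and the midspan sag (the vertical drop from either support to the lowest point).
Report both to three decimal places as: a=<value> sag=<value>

a=5.949 sag=3.575

seed: a₀ = √(S³/(24(L−S))) = √(12.466³/(24·2.409)) = 5.788508
iter 1: u=1.076789  f(a)=+1.436e-01  f'(a)=-9.329e-01  a ← 5.788508 − (+1.436e-01/-9.329e-01) = 5.942407
iter 2: u=1.048902  f(a)=+5.925e-03  f'(a)=-8.574e-01  a ← 5.942407 − (+5.925e-03/-8.574e-01) = 5.949318
iter 3: u=1.047683  f(a)=+1.105e-05  f'(a)=-8.542e-01  a ← 5.949318 − (+1.105e-05/-8.542e-01) = 5.949331
iter 4: u=1.047681  f(a)=+3.862e-11  f'(a)=-8.542e-01  a ← 5.949331 − (+3.862e-11/-8.542e-01) = 5.949331
iter 5: u=1.047681  f(a)=+1.776e-15  f'(a)=-8.542e-01  a ← 5.949331 − (+1.776e-15/-8.542e-01) = 5.949331
converged: |Δa| < 1e-12 after 5 iterations
sag = a·(cosh(S/(2a)) − 1) = 5.949331·(cosh(1.047681) − 1) = 3.574898
T_max/T_min = cosh(S/(2a)) = 1.600891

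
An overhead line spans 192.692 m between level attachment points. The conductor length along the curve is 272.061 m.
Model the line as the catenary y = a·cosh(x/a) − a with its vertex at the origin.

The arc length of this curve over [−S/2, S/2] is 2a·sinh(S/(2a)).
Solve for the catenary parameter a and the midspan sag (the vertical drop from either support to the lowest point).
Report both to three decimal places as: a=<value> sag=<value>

a=64.763 sag=85.897

seed: a₀ = √(S³/(24(L−S))) = √(192.692³/(24·79.369)) = 61.286448
iter 1: u=1.572060  f(a)=+1.040e+01  f'(a)=-3.289e+00  a ← 61.286448 − (+1.040e+01/-3.289e+00) = 64.449634
iter 2: u=1.494904  f(a)=+8.598e-01  f'(a)=-2.766e+00  a ← 64.449634 − (+8.598e-01/-2.766e+00) = 64.760457
iter 3: u=1.487729  f(a)=+7.040e-03  f'(a)=-2.721e+00  a ← 64.760457 − (+7.040e-03/-2.721e+00) = 64.763044
iter 4: u=1.487669  f(a)=+4.805e-07  f'(a)=-2.721e+00  a ← 64.763044 − (+4.805e-07/-2.721e+00) = 64.763044
iter 5: u=1.487669  f(a)=+0.000e+00  f'(a)=-2.721e+00  a ← 64.763044 − (+0.000e+00/-2.721e+00) = 64.763044
converged: |Δa| < 1e-12 after 5 iterations
sag = a·(cosh(S/(2a)) − 1) = 64.763044·(cosh(1.487669) − 1) = 85.897331
T_max/T_min = cosh(S/(2a)) = 2.326333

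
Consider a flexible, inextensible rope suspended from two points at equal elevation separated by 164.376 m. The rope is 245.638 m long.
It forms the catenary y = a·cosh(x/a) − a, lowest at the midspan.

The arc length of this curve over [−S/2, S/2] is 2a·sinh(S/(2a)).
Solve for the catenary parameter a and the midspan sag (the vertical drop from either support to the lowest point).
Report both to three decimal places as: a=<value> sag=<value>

seed: a₀ = √(S³/(24(L−S))) = √(164.376³/(24·81.262)) = 47.720857
iter 1: u=1.722266  f(a)=+1.294e+01  f'(a)=-4.529e+00  a ← 47.720857 − (+1.294e+01/-4.529e+00) = 50.577796
iter 2: u=1.624982  f(a)=+1.253e+00  f'(a)=-3.691e+00  a ← 50.577796 − (+1.253e+00/-3.691e+00) = 50.917303
iter 3: u=1.614147  f(a)=+1.453e-02  f'(a)=-3.606e+00  a ← 50.917303 − (+1.453e-02/-3.606e+00) = 50.921333
iter 4: u=1.614019  f(a)=+2.005e-06  f'(a)=-3.605e+00  a ← 50.921333 − (+2.005e-06/-3.605e+00) = 50.921334
iter 5: u=1.614019  f(a)=+5.684e-14  f'(a)=-3.605e+00  a ← 50.921334 − (+5.684e-14/-3.605e+00) = 50.921334
converged: |Δa| < 1e-12 after 5 iterations
sag = a·(cosh(S/(2a)) − 1) = 50.921334·(cosh(1.614019) − 1) = 82.035385
T_max/T_min = cosh(S/(2a)) = 2.611022

a=50.921 sag=82.035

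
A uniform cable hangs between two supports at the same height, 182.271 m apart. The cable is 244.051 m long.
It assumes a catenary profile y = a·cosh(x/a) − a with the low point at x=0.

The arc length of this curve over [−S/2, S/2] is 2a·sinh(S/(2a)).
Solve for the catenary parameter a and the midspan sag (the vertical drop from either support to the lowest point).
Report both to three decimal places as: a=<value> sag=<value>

seed: a₀ = √(S³/(24(L−S))) = √(182.271³/(24·61.780)) = 63.906759
iter 1: u=1.426070  f(a)=+6.595e+00  f'(a)=-2.356e+00  a ← 63.906759 − (+6.595e+00/-2.356e+00) = 66.705619
iter 2: u=1.366234  f(a)=+4.580e-01  f'(a)=-2.039e+00  a ← 66.705619 − (+4.580e-01/-2.039e+00) = 66.930195
iter 3: u=1.361650  f(a)=+2.573e-03  f'(a)=-2.017e+00  a ← 66.930195 − (+2.573e-03/-2.017e+00) = 66.931471
iter 4: u=1.361624  f(a)=+8.225e-08  f'(a)=-2.016e+00  a ← 66.931471 − (+8.225e-08/-2.016e+00) = 66.931471
iter 5: u=1.361624  f(a)=+0.000e+00  f'(a)=-2.016e+00  a ← 66.931471 − (+0.000e+00/-2.016e+00) = 66.931471
converged: |Δa| < 1e-12 after 5 iterations
sag = a·(cosh(S/(2a)) − 1) = 66.931471·(cosh(1.361624) − 1) = 72.244836
T_max/T_min = cosh(S/(2a)) = 2.079385

a=66.931 sag=72.245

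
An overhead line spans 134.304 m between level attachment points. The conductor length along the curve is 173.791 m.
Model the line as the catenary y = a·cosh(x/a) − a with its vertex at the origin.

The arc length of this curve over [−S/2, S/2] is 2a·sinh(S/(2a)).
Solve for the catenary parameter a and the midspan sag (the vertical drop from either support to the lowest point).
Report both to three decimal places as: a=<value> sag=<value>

seed: a₀ = √(S³/(24(L−S))) = √(134.304³/(24·39.487)) = 50.559263
iter 1: u=1.328184  f(a)=+3.633e+00  f'(a)=-1.855e+00  a ← 50.559263 − (+3.633e+00/-1.855e+00) = 52.517135
iter 2: u=1.278668  f(a)=+2.217e-01  f'(a)=-1.635e+00  a ← 52.517135 − (+2.217e-01/-1.635e+00) = 52.652691
iter 3: u=1.275376  f(a)=+9.441e-04  f'(a)=-1.621e+00  a ← 52.652691 − (+9.441e-04/-1.621e+00) = 52.653273
iter 4: u=1.275362  f(a)=+1.729e-08  f'(a)=-1.621e+00  a ← 52.653273 − (+1.729e-08/-1.621e+00) = 52.653273
iter 5: u=1.275362  f(a)=-2.842e-14  f'(a)=-1.621e+00  a ← 52.653273 − (-2.842e-14/-1.621e+00) = 52.653273
converged: |Δa| < 1e-12 after 5 iterations
sag = a·(cosh(S/(2a)) − 1) = 52.653273·(cosh(1.275362) − 1) = 48.949852
T_max/T_min = cosh(S/(2a)) = 1.929664

a=52.653 sag=48.950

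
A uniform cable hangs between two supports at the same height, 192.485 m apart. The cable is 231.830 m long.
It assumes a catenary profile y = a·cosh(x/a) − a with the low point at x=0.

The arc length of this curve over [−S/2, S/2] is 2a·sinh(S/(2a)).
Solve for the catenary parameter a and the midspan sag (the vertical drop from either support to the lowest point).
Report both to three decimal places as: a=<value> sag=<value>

a=89.453 sag=56.965

seed: a₀ = √(S³/(24(L−S))) = √(192.485³/(24·39.345)) = 86.905036
iter 1: u=1.107444  f(a)=+2.484e+00  f'(a)=-1.021e+00  a ← 86.905036 − (+2.484e+00/-1.021e+00) = 89.337119
iter 2: u=1.077296  f(a)=+1.081e-01  f'(a)=-9.343e-01  a ← 89.337119 − (+1.081e-01/-9.343e-01) = 89.452824
iter 3: u=1.075902  f(a)=+2.253e-04  f'(a)=-9.305e-01  a ← 89.452824 − (+2.253e-04/-9.305e-01) = 89.453066
iter 4: u=1.075899  f(a)=+9.834e-10  f'(a)=-9.304e-01  a ← 89.453066 − (+9.834e-10/-9.304e-01) = 89.453066
iter 5: u=1.075899  f(a)=+5.684e-14  f'(a)=-9.304e-01  a ← 89.453066 − (+5.684e-14/-9.304e-01) = 89.453066
converged: |Δa| < 1e-12 after 5 iterations
sag = a·(cosh(S/(2a)) − 1) = 89.453066·(cosh(1.075899) − 1) = 56.964618
T_max/T_min = cosh(S/(2a)) = 1.636810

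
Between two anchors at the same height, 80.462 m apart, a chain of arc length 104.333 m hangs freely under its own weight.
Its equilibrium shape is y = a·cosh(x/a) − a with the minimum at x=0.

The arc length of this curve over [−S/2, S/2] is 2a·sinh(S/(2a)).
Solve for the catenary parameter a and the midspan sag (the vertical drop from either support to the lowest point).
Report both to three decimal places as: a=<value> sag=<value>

seed: a₀ = √(S³/(24(L−S))) = √(80.462³/(24·23.871)) = 30.154026
iter 1: u=1.334183  f(a)=+2.217e+00  f'(a)=-1.884e+00  a ← 30.154026 − (+2.217e+00/-1.884e+00) = 31.330951
iter 2: u=1.284066  f(a)=+1.364e-01  f'(a)=-1.658e+00  a ← 31.330951 − (+1.364e-01/-1.658e+00) = 31.413201
iter 3: u=1.280704  f(a)=+5.912e-04  f'(a)=-1.644e+00  a ← 31.413201 − (+5.912e-04/-1.644e+00) = 31.413561
iter 4: u=1.280689  f(a)=+1.121e-08  f'(a)=-1.644e+00  a ← 31.413561 − (+1.121e-08/-1.644e+00) = 31.413561
iter 5: u=1.280689  f(a)=+0.000e+00  f'(a)=-1.644e+00  a ← 31.413561 − (+0.000e+00/-1.644e+00) = 31.413561
converged: |Δa| < 1e-12 after 5 iterations
sag = a·(cosh(S/(2a)) − 1) = 31.413561·(cosh(1.280689) − 1) = 29.481066
T_max/T_min = cosh(S/(2a)) = 1.938482

a=31.414 sag=29.481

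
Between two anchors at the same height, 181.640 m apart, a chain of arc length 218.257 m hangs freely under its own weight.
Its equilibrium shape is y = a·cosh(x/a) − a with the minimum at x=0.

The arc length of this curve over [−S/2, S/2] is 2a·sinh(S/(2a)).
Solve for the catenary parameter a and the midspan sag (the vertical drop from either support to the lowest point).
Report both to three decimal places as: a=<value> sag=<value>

a=84.968 sag=53.338

seed: a₀ = √(S³/(24(L−S))) = √(181.640³/(24·36.617)) = 82.579118
iter 1: u=1.099794  f(a)=+2.279e+00  f'(a)=-9.988e-01  a ← 82.579118 − (+2.279e+00/-9.988e-01) = 84.861121
iter 2: u=1.070219  f(a)=+9.790e-02  f'(a)=-9.147e-01  a ← 84.861121 − (+9.790e-02/-9.147e-01) = 84.968148
iter 3: u=1.068871  f(a)=+1.985e-04  f'(a)=-9.110e-01  a ← 84.968148 − (+1.985e-04/-9.110e-01) = 84.968366
iter 4: u=1.068868  f(a)=+8.203e-10  f'(a)=-9.110e-01  a ← 84.968366 − (+8.203e-10/-9.110e-01) = 84.968366
iter 5: u=1.068868  f(a)=-2.842e-14  f'(a)=-9.110e-01  a ← 84.968366 − (-2.842e-14/-9.110e-01) = 84.968366
converged: |Δa| < 1e-12 after 5 iterations
sag = a·(cosh(S/(2a)) − 1) = 84.968366·(cosh(1.068868) − 1) = 53.338007
T_max/T_min = cosh(S/(2a)) = 1.627740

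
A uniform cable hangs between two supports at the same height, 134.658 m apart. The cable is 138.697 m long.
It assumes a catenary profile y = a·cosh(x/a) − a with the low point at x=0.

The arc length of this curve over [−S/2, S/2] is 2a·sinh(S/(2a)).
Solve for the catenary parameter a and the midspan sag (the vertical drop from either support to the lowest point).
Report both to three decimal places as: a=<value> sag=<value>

seed: a₀ = √(S³/(24(L−S))) = √(134.658³/(24·4.039)) = 158.710512
iter 1: u=0.424225  f(a)=+3.650e-02  f'(a)=-5.182e-02  a ← 158.710512 − (+3.650e-02/-5.182e-02) = 159.414888
iter 2: u=0.422351  f(a)=+2.444e-04  f'(a)=-5.113e-02  a ← 159.414888 − (+2.444e-04/-5.113e-02) = 159.419668
iter 3: u=0.422338  f(a)=+1.112e-08  f'(a)=-5.112e-02  a ← 159.419668 − (+1.112e-08/-5.112e-02) = 159.419668
iter 4: u=0.422338  f(a)=+0.000e+00  f'(a)=-5.112e-02  a ← 159.419668 − (+0.000e+00/-5.112e-02) = 159.419668
converged: |Δa| < 1e-12 after 4 iterations
sag = a·(cosh(S/(2a)) − 1) = 159.419668·(cosh(0.422338) − 1) = 14.430397
T_max/T_min = cosh(S/(2a)) = 1.090518

a=159.420 sag=14.430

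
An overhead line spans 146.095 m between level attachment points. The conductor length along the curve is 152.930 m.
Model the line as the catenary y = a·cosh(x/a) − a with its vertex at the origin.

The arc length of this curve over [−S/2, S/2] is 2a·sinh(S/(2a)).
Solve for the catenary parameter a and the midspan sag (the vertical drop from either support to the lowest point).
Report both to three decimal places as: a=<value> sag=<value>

seed: a₀ = √(S³/(24(L−S))) = √(146.095³/(24·6.835)) = 137.872658
iter 1: u=0.529819  f(a)=+9.658e-02  f'(a)=-1.020e-01  a ← 137.872658 − (+9.658e-02/-1.020e-01) = 138.819842
iter 2: u=0.526204  f(a)=+1.004e-03  f'(a)=-9.985e-02  a ← 138.819842 − (+1.004e-03/-9.985e-02) = 138.829900
iter 3: u=0.526165  f(a)=+1.111e-07  f'(a)=-9.983e-02  a ← 138.829900 − (+1.111e-07/-9.983e-02) = 138.829901
iter 4: u=0.526165  f(a)=-5.684e-14  f'(a)=-9.983e-02  a ← 138.829901 − (-5.684e-14/-9.983e-02) = 138.829901
converged: |Δa| < 1e-12 after 4 iterations
sag = a·(cosh(S/(2a)) − 1) = 138.829901·(cosh(0.526165) − 1) = 19.665013
T_max/T_min = cosh(S/(2a)) = 1.141648

a=138.830 sag=19.665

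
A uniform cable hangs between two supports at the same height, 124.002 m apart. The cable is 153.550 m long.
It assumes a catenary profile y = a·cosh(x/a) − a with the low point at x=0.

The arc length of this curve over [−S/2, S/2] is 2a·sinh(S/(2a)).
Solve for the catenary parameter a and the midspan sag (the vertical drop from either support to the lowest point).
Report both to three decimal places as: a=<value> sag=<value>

a=53.613 sag=40.029

seed: a₀ = √(S³/(24(L−S))) = √(124.002³/(24·29.548)) = 51.852938
iter 1: u=1.195709  f(a)=+2.186e+00  f'(a)=-1.311e+00  a ← 51.852938 − (+2.186e+00/-1.311e+00) = 53.519857
iter 2: u=1.158467  f(a)=+1.098e-01  f'(a)=-1.182e+00  a ← 53.519857 − (+1.098e-01/-1.182e+00) = 53.612733
iter 3: u=1.156460  f(a)=+3.097e-04  f'(a)=-1.176e+00  a ← 53.612733 − (+3.097e-04/-1.176e+00) = 53.612997
iter 4: u=1.156455  f(a)=+2.479e-09  f'(a)=-1.176e+00  a ← 53.612997 − (+2.479e-09/-1.176e+00) = 53.612997
iter 5: u=1.156455  f(a)=+0.000e+00  f'(a)=-1.176e+00  a ← 53.612997 − (+0.000e+00/-1.176e+00) = 53.612997
converged: |Δa| < 1e-12 after 5 iterations
sag = a·(cosh(S/(2a)) − 1) = 53.612997·(cosh(1.156455) − 1) = 40.028629
T_max/T_min = cosh(S/(2a)) = 1.746622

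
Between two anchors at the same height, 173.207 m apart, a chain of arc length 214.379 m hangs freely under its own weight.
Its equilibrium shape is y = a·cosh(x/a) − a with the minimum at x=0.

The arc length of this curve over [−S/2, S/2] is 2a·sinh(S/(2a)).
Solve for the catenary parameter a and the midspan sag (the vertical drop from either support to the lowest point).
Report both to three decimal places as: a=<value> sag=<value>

a=74.973 sag=55.834

seed: a₀ = √(S³/(24(L−S))) = √(173.207³/(24·41.172)) = 72.517288
iter 1: u=1.194246  f(a)=+3.038e+00  f'(a)=-1.306e+00  a ← 72.517288 − (+3.038e+00/-1.306e+00) = 74.843394
iter 2: u=1.157130  f(a)=+1.523e-01  f'(a)=-1.178e+00  a ← 74.843394 − (+1.523e-01/-1.178e+00) = 74.972671
iter 3: u=1.155134  f(a)=+4.274e-04  f'(a)=-1.171e+00  a ← 74.972671 − (+4.274e-04/-1.171e+00) = 74.973036
iter 4: u=1.155129  f(a)=+3.388e-09  f'(a)=-1.171e+00  a ← 74.973036 − (+3.388e-09/-1.171e+00) = 74.973036
iter 5: u=1.155129  f(a)=+2.842e-14  f'(a)=-1.171e+00  a ← 74.973036 − (+2.842e-14/-1.171e+00) = 74.973036
converged: |Δa| < 1e-12 after 5 iterations
sag = a·(cosh(S/(2a)) − 1) = 74.973036·(cosh(1.155129) − 1) = 55.834246
T_max/T_min = cosh(S/(2a)) = 1.744724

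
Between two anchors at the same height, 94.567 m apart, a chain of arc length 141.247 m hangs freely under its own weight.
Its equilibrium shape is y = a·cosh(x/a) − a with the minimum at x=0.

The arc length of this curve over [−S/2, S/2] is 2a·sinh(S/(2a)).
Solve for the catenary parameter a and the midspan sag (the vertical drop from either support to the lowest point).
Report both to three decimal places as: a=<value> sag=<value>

a=29.315 sag=47.151

seed: a₀ = √(S³/(24(L−S))) = √(94.567³/(24·46.680)) = 27.475043
iter 1: u=1.720962  f(a)=+7.421e+00  f'(a)=-4.517e+00  a ← 27.475043 − (+7.421e+00/-4.517e+00) = 29.117926
iter 2: u=1.623862  f(a)=+7.177e-01  f'(a)=-3.682e+00  a ← 29.117926 − (+7.177e-01/-3.682e+00) = 29.312851
iter 3: u=1.613064  f(a)=+8.300e-03  f'(a)=-3.597e+00  a ← 29.312851 − (+8.300e-03/-3.597e+00) = 29.315158
iter 4: u=1.612937  f(a)=+1.139e-06  f'(a)=-3.596e+00  a ← 29.315158 − (+1.139e-06/-3.596e+00) = 29.315159
iter 5: u=1.612937  f(a)=+0.000e+00  f'(a)=-3.596e+00  a ← 29.315159 − (+0.000e+00/-3.596e+00) = 29.315159
converged: |Δa| < 1e-12 after 5 iterations
sag = a·(cosh(S/(2a)) − 1) = 29.315159·(cosh(1.612937) − 1) = 47.150895
T_max/T_min = cosh(S/(2a)) = 2.608413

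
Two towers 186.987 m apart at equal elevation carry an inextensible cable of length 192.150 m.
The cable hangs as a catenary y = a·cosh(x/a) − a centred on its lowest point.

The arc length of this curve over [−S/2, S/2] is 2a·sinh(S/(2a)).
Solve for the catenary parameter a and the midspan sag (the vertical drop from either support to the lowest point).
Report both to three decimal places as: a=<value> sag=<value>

seed: a₀ = √(S³/(24(L−S))) = √(186.987³/(24·5.163)) = 229.699705
iter 1: u=0.407025  f(a)=+4.294e-02  f'(a)=-4.570e-02  a ← 229.699705 − (+4.294e-02/-4.570e-02) = 230.639165
iter 2: u=0.405367  f(a)=+2.648e-04  f'(a)=-4.514e-02  a ← 230.639165 − (+2.648e-04/-4.514e-02) = 230.645032
iter 3: u=0.405357  f(a)=+1.022e-08  f'(a)=-4.514e-02  a ← 230.645032 − (+1.022e-08/-4.514e-02) = 230.645032
iter 4: u=0.405357  f(a)=+2.842e-14  f'(a)=-4.514e-02  a ← 230.645032 − (+2.842e-14/-4.514e-02) = 230.645032
converged: |Δa| < 1e-12 after 4 iterations
sag = a·(cosh(S/(2a)) − 1) = 230.645032·(cosh(0.405357) − 1) = 19.209999
T_max/T_min = cosh(S/(2a)) = 1.083288

a=230.645 sag=19.210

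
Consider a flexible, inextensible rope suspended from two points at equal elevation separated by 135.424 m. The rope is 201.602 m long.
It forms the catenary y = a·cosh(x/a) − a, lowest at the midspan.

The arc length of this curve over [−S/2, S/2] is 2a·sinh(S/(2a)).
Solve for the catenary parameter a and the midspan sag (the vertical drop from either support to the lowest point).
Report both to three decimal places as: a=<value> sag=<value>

a=42.168 sag=67.097

seed: a₀ = √(S³/(24(L−S))) = √(135.424³/(24·66.178)) = 39.544038
iter 1: u=1.712319  f(a)=+1.041e+01  f'(a)=-4.437e+00  a ← 39.544038 − (+1.041e+01/-4.437e+00) = 41.889662
iter 2: u=1.616437  f(a)=+9.979e-01  f'(a)=-3.623e+00  a ← 41.889662 − (+9.979e-01/-3.623e+00) = 42.165062
iter 3: u=1.605879  f(a)=+1.132e-02  f'(a)=-3.542e+00  a ← 42.165062 − (+1.132e-02/-3.542e+00) = 42.168258
iter 4: u=1.605758  f(a)=+1.494e-06  f'(a)=-3.541e+00  a ← 42.168258 − (+1.494e-06/-3.541e+00) = 42.168259
iter 5: u=1.605758  f(a)=+0.000e+00  f'(a)=-3.541e+00  a ← 42.168259 − (+0.000e+00/-3.541e+00) = 42.168259
converged: |Δa| < 1e-12 after 5 iterations
sag = a·(cosh(S/(2a)) − 1) = 42.168259·(cosh(1.605758) − 1) = 67.097489
T_max/T_min = cosh(S/(2a)) = 2.591185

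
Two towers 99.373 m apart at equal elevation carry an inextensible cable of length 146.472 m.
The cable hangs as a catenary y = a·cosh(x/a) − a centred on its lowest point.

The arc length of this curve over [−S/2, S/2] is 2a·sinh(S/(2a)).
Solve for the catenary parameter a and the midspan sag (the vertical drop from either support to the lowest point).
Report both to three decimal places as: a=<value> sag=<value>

a=31.365 sag=48.305

seed: a₀ = √(S³/(24(L−S))) = √(99.373³/(24·47.099)) = 29.463961
iter 1: u=1.686348  f(a)=+7.169e+00  f'(a)=-4.204e+00  a ← 29.463961 − (+7.169e+00/-4.204e+00) = 31.169351
iter 2: u=1.594082  f(a)=+6.695e-01  f'(a)=-3.452e+00  a ← 31.169351 − (+6.695e-01/-3.452e+00) = 31.363304
iter 3: u=1.584224  f(a)=+7.168e-03  f'(a)=-3.378e+00  a ← 31.363304 − (+7.168e-03/-3.378e+00) = 31.365426
iter 4: u=1.584117  f(a)=+8.412e-07  f'(a)=-3.378e+00  a ← 31.365426 − (+8.412e-07/-3.378e+00) = 31.365426
iter 5: u=1.584117  f(a)=-2.842e-14  f'(a)=-3.378e+00  a ← 31.365426 − (-2.842e-14/-3.378e+00) = 31.365426
converged: |Δa| < 1e-12 after 5 iterations
sag = a·(cosh(S/(2a)) − 1) = 31.365426·(cosh(1.584117) − 1) = 48.304528
T_max/T_min = cosh(S/(2a)) = 2.540056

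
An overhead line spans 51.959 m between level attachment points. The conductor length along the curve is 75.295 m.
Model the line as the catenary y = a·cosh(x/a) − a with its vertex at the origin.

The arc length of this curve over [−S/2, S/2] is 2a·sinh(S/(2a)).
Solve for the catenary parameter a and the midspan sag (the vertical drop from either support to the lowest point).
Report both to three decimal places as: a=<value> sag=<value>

seed: a₀ = √(S³/(24(L−S))) = √(51.959³/(24·23.336)) = 15.826043
iter 1: u=1.641566  f(a)=+3.354e+00  f'(a)=-3.824e+00  a ← 15.826043 − (+3.354e+00/-3.824e+00) = 16.703015
iter 2: u=1.555378  f(a)=+2.989e-01  f'(a)=-3.170e+00  a ← 16.703015 − (+2.989e-01/-3.170e+00) = 16.797313
iter 3: u=1.546646  f(a)=+2.889e-03  f'(a)=-3.109e+00  a ← 16.797313 − (+2.889e-03/-3.109e+00) = 16.798242
iter 4: u=1.546561  f(a)=+2.755e-07  f'(a)=-3.109e+00  a ← 16.798242 − (+2.755e-07/-3.109e+00) = 16.798243
iter 5: u=1.546561  f(a)=+0.000e+00  f'(a)=-3.109e+00  a ← 16.798243 − (+0.000e+00/-3.109e+00) = 16.798243
converged: |Δa| < 1e-12 after 5 iterations
sag = a·(cosh(S/(2a)) − 1) = 16.798243·(cosh(1.546561) − 1) = 24.426934
T_max/T_min = cosh(S/(2a)) = 2.454136

a=16.798 sag=24.427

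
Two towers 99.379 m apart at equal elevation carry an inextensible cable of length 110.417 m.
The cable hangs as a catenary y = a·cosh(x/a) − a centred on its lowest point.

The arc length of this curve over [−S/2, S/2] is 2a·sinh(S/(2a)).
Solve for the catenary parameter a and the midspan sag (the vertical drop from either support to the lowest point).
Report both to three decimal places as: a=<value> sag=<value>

a=61.857 sag=21.054

seed: a₀ = √(S³/(24(L−S))) = √(99.379³/(24·11.038)) = 60.868292
iter 1: u=0.816345  f(a)=+3.737e-01  f'(a)=-3.874e-01  a ← 60.868292 − (+3.737e-01/-3.874e-01) = 61.832801
iter 2: u=0.803611  f(a)=+9.067e-03  f'(a)=-3.688e-01  a ← 61.832801 − (+9.067e-03/-3.688e-01) = 61.857385
iter 3: u=0.803291  f(a)=+5.633e-06  f'(a)=-3.684e-01  a ← 61.857385 − (+5.633e-06/-3.684e-01) = 61.857400
iter 4: u=0.803291  f(a)=+2.174e-12  f'(a)=-3.684e-01  a ← 61.857400 − (+2.174e-12/-3.684e-01) = 61.857400
converged: |Δa| < 1e-12 after 4 iterations
sag = a·(cosh(S/(2a)) − 1) = 61.857400·(cosh(0.803291) − 1) = 21.054097
T_max/T_min = cosh(S/(2a)) = 1.340365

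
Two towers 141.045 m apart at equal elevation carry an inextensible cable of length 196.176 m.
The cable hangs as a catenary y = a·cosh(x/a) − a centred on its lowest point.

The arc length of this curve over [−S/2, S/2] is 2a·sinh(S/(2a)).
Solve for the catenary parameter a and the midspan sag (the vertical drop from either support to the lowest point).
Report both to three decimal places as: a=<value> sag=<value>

a=48.539 sag=60.902

seed: a₀ = √(S³/(24(L−S))) = √(141.045³/(24·55.131)) = 46.050355
iter 1: u=1.531421  f(a)=+6.838e+00  f'(a)=-3.005e+00  a ← 46.050355 − (+6.838e+00/-3.005e+00) = 48.325791
iter 2: u=1.459314  f(a)=+5.395e-01  f'(a)=-2.548e+00  a ← 48.325791 − (+5.395e-01/-2.548e+00) = 48.537521
iter 3: u=1.452948  f(a)=+3.994e-03  f'(a)=-2.510e+00  a ← 48.537521 − (+3.994e-03/-2.510e+00) = 48.539112
iter 4: u=1.452900  f(a)=+2.225e-07  f'(a)=-2.510e+00  a ← 48.539112 − (+2.225e-07/-2.510e+00) = 48.539112
iter 5: u=1.452900  f(a)=+0.000e+00  f'(a)=-2.510e+00  a ← 48.539112 − (+0.000e+00/-2.510e+00) = 48.539112
converged: |Δa| < 1e-12 after 5 iterations
sag = a·(cosh(S/(2a)) − 1) = 48.539112·(cosh(1.452900) − 1) = 60.901745
T_max/T_min = cosh(S/(2a)) = 2.254694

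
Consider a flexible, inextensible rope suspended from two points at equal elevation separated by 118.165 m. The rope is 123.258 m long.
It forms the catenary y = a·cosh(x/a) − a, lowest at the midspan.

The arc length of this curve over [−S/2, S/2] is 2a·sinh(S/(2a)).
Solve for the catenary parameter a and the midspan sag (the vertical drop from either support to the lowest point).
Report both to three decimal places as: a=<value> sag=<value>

seed: a₀ = √(S³/(24(L−S))) = √(118.165³/(24·5.093)) = 116.182530
iter 1: u=0.508532  f(a)=+6.626e-02  f'(a)=-8.996e-02  a ← 116.182530 − (+6.626e-02/-8.996e-02) = 116.919081
iter 2: u=0.505328  f(a)=+6.354e-04  f'(a)=-8.824e-02  a ← 116.919081 − (+6.354e-04/-8.824e-02) = 116.926281
iter 3: u=0.505297  f(a)=+5.968e-08  f'(a)=-8.823e-02  a ← 116.926281 − (+5.968e-08/-8.823e-02) = 116.926282
iter 4: u=0.505297  f(a)=+2.842e-14  f'(a)=-8.823e-02  a ← 116.926282 − (+2.842e-14/-8.823e-02) = 116.926282
converged: |Δa| < 1e-12 after 4 iterations
sag = a·(cosh(S/(2a)) − 1) = 116.926282·(cosh(0.505297) − 1) = 15.247426
T_max/T_min = cosh(S/(2a)) = 1.130402

a=116.926 sag=15.247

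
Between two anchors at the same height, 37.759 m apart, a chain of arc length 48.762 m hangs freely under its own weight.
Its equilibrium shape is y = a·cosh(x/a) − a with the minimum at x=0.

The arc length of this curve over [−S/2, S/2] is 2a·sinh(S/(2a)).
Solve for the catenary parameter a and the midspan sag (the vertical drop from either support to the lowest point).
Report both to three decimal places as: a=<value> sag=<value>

a=14.864 sag=13.690

seed: a₀ = √(S³/(24(L−S))) = √(37.759³/(24·11.003)) = 14.278071
iter 1: u=1.322272  f(a)=+1.003e+00  f'(a)=-1.828e+00  a ← 14.278071 − (+1.003e+00/-1.828e+00) = 14.826682
iter 2: u=1.273346  f(a)=+6.070e-02  f'(a)=-1.613e+00  a ← 14.826682 − (+6.070e-02/-1.613e+00) = 14.864317
iter 3: u=1.270122  f(a)=+2.541e-04  f'(a)=-1.599e+00  a ← 14.864317 − (+2.541e-04/-1.599e+00) = 14.864475
iter 4: u=1.270109  f(a)=+4.491e-09  f'(a)=-1.599e+00  a ← 14.864475 − (+4.491e-09/-1.599e+00) = 14.864475
iter 5: u=1.270109  f(a)=+0.000e+00  f'(a)=-1.599e+00  a ← 14.864475 − (+0.000e+00/-1.599e+00) = 14.864475
converged: |Δa| < 1e-12 after 5 iterations
sag = a·(cosh(S/(2a)) − 1) = 14.864475·(cosh(1.270109) − 1) = 13.690485
T_max/T_min = cosh(S/(2a)) = 1.921020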